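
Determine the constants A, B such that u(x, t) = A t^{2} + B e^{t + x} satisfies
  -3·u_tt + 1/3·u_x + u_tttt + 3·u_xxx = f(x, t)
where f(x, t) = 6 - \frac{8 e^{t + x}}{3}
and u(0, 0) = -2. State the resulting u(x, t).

Substitute the ansatz u = A t^{2} + B e^{t + x} into the left-hand side.
Derivatives of the ansatz:
  u_tt = 2 A + B e^{t} e^{x}
  u_x = B e^{t} e^{x}
  u_tttt = B e^{t} e^{x}
  u_xxx = B e^{t} e^{x}
Term by term:
  -3·u_tt = - 6 A - 3 B e^{t} e^{x}
  1/3·u_x = \frac{B e^{t} e^{x}}{3}
  u_tttt = B e^{t} e^{x}
  3·u_xxx = 3 B e^{t} e^{x}
So the left-hand side equals
  - 6 A + \frac{4 B e^{t} e^{x}}{3}
This must equal f(x, t) identically; expanded, f = - \frac{8 e^{t} e^{x}}{3} + 6.
Matching coefficients of the independent functions:
  [constant term]:  - 6 A = 6
  [e^{t} e^{x}]:  \frac{4 B}{3} = - \frac{8}{3}
Solving: A = -1, B = -2.
Check against the point condition:
  u(0, 0) = -2  ⟹  B = -2  ✓
Hence u(x, t) = - t^{2} - 2 e^{t + x}.

Answer: u(x, t) = - t^{2} - 2 e^{t + x}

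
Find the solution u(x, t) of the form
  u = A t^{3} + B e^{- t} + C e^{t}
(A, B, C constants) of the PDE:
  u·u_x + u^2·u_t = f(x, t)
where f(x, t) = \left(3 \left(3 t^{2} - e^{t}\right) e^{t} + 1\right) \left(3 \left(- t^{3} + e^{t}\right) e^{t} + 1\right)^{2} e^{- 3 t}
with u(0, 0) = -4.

Substitute the ansatz u = A t^{3} + B e^{- t} + C e^{t} into the left-hand side.
Derivatives of the ansatz:
  u_x = 0
  u_t = 3 A t^{2} - B e^{- t} + C e^{t}
Term by term:
  u·u_x = 0
  u^2·u_t = 3 A^{3} t^{8} - A^{2} B t^{6} e^{- t} + 6 A^{2} B t^{5} e^{- t} + A^{2} C t^{6} e^{t} + 6 A^{2} C t^{5} e^{t} - 2 A B^{2} t^{3} e^{- 2 t} + 3 A B^{2} t^{2} e^{- 2 t} + 6 A B C t^{2} + 2 A C^{2} t^{3} e^{2 t} + 3 A C^{2} t^{2} e^{2 t} - B^{3} e^{- 3 t} - B^{2} C e^{- t} + B C^{2} e^{t} + C^{3} e^{3 t}
So the left-hand side equals
  3 A^{3} t^{8} - A^{2} B t^{6} e^{- t} + 6 A^{2} B t^{5} e^{- t} + A^{2} C t^{6} e^{t} + 6 A^{2} C t^{5} e^{t} - 2 A B^{2} t^{3} e^{- 2 t} + 3 A B^{2} t^{2} e^{- 2 t} + 6 A B C t^{2} + 2 A C^{2} t^{3} e^{2 t} + 3 A C^{2} t^{2} e^{2 t} - B^{3} e^{- 3 t} - B^{2} C e^{- t} + B C^{2} e^{t} + C^{3} e^{3 t}
This must equal f(x, t) identically; expanded, f = 81 t^{8} - 27 t^{6} e^{t} + 9 t^{6} e^{- t} - 162 t^{5} e^{t} - 54 t^{5} e^{- t} + 54 t^{3} e^{2 t} - 6 t^{3} e^{- 2 t} + 81 t^{2} e^{2 t} + 54 t^{2} + 9 t^{2} e^{- 2 t} - 27 e^{3 t} - 9 e^{t} + 3 e^{- t} + e^{- 3 t}.
Matching coefficients of the independent functions:
  [t^{2}]:  6 A B C = 54
  [t^{8}]:  3 A^{3} = 81
  [t^{2} e^{- 2 t}]:  3 A B^{2} = 9
  [t^{2} e^{2 t}]:  3 A C^{2} = 81
  [t^{3} e^{- 2 t}]:  - 2 A B^{2} = -6
  [t^{3} e^{2 t}]:  2 A C^{2} = 54
  [t^{5} e^{- t}]:  6 A^{2} B = -54
  [t^{5} e^{t}]:  6 A^{2} C = -162
  [t^{6} e^{- t}]:  - A^{2} B = 9
  [t^{6} e^{t}]:  A^{2} C = -27
  [e^{- 3 t}]:  - B^{3} = 1
  [e^{- t}]:  - B^{2} C = 3
  [e^{t}]:  B C^{2} = -9
  [e^{3 t}]:  C^{3} = -27
Solving: A = 3, B = -1, C = -3.
Check against the point condition:
  u(0, 0) = -4  ⟹  B + C = -4  ✓
Hence u(x, t) = 3 t^{3} - 3 e^{t} - e^{- t}.

Answer: u(x, t) = 3 t^{3} - 3 e^{t} - e^{- t}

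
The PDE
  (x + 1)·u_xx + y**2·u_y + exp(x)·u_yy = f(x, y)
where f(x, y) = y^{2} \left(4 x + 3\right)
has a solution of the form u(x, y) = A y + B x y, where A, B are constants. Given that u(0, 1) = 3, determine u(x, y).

Substitute the ansatz u = A y + B x y into the left-hand side.
Derivatives of the ansatz:
  u_xx = 0
  u_y = A + B x
  u_yy = 0
Term by term:
  (x + 1)·u_xx = 0
  y**2·u_y = A y^{2} + B x y^{2}
  exp(x)·u_yy = 0
So the left-hand side equals
  A y^{2} + B x y^{2}
This must equal f(x, y) identically; expanded, f = 4 x y^{2} + 3 y^{2}.
Matching coefficients of the independent functions:
  [y^{2}]:  A = 3
  [x y^{2}]:  B = 4
Solving: A = 3, B = 4.
Check against the point condition:
  u(0, 1) = 3  ⟹  A = 3  ✓
Hence u(x, y) = 4 x y + 3 y.

Answer: u(x, y) = 4 x y + 3 y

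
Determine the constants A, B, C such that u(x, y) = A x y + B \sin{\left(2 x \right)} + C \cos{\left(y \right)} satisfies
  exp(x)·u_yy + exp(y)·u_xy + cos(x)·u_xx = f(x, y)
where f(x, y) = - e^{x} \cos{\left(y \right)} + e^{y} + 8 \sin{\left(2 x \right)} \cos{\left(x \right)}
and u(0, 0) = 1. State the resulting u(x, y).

Substitute the ansatz u = A x y + B \sin{\left(2 x \right)} + C \cos{\left(y \right)} into the left-hand side.
Derivatives of the ansatz:
  u_yy = - C \cos{\left(y \right)}
  u_xy = A
  u_xx = - 4 B \sin{\left(2 x \right)}
Term by term:
  exp(x)·u_yy = - C e^{x} \cos{\left(y \right)}
  exp(y)·u_xy = A e^{y}
  cos(x)·u_xx = - 4 B \sin{\left(2 x \right)} \cos{\left(x \right)}
So the left-hand side equals
  A e^{y} - 4 B \sin{\left(2 x \right)} \cos{\left(x \right)} - C e^{x} \cos{\left(y \right)}
This must equal f(x, y) = - e^{x} \cos{\left(y \right)} + e^{y} + 8 \sin{\left(2 x \right)} \cos{\left(x \right)} identically.
Matching coefficients of the independent functions:
  [e^{x} \cos{\left(y \right)}]:  - C = -1
  [\sin{\left(2 x \right)} \cos{\left(x \right)}]:  - 4 B = 8
  [e^{y}]:  A = 1
Solving: A = 1, B = -2, C = 1.
Check against the point condition:
  u(0, 0) = 1  ⟹  C = 1  ✓
Hence u(x, y) = x y - 2 \sin{\left(2 x \right)} + \cos{\left(y \right)}.

Answer: u(x, y) = x y - 2 \sin{\left(2 x \right)} + \cos{\left(y \right)}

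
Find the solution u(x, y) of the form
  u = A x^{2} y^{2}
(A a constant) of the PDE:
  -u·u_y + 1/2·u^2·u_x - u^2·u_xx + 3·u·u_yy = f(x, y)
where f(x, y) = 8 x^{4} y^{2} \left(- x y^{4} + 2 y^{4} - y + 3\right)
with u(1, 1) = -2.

Substitute the ansatz u = A x^{2} y^{2} into the left-hand side.
Derivatives of the ansatz:
  u_y = 2 A x^{2} y
  u_x = 2 A x y^{2}
  u_xx = 2 A y^{2}
  u_yy = 2 A x^{2}
Term by term:
  -u·u_y = - 2 A^{2} x^{4} y^{3}
  1/2·u^2·u_x = A^{3} x^{5} y^{6}
  -u^2·u_xx = - 2 A^{3} x^{4} y^{6}
  3·u·u_yy = 6 A^{2} x^{4} y^{2}
So the left-hand side equals
  A^{3} x^{5} y^{6} - 2 A^{3} x^{4} y^{6} - 2 A^{2} x^{4} y^{3} + 6 A^{2} x^{4} y^{2}
This must equal f(x, y) identically; expanded, f = - 8 x^{5} y^{6} + 16 x^{4} y^{6} - 8 x^{4} y^{3} + 24 x^{4} y^{2}.
Matching coefficients of the independent functions:
  [x^{4} y^{2}]:  6 A^{2} = 24
  [x^{4} y^{3}]:  - 2 A^{2} = -8
  [x^{4} y^{6}]:  - 2 A^{3} = 16
  [x^{5} y^{6}]:  A^{3} = -8
Solving: A = -2.
Check against the point condition:
  u(1, 1) = -2  ⟹  A = -2  ✓
Hence u(x, y) = - 2 x^{2} y^{2}.

Answer: u(x, y) = - 2 x^{2} y^{2}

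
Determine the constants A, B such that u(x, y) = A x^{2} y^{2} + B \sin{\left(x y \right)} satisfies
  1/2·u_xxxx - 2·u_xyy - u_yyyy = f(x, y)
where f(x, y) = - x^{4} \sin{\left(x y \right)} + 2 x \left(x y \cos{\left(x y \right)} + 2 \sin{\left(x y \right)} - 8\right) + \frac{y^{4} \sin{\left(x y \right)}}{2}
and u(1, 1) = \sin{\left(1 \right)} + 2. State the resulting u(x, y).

Substitute the ansatz u = A x^{2} y^{2} + B \sin{\left(x y \right)} into the left-hand side.
Derivatives of the ansatz:
  u_xxxx = B y^{4} \sin{\left(x y \right)}
  u_xyy = 4 A x - B x^{2} y \cos{\left(x y \right)} - 2 B x \sin{\left(x y \right)}
  u_yyyy = B x^{4} \sin{\left(x y \right)}
Term by term:
  1/2·u_xxxx = \frac{B y^{4} \sin{\left(x y \right)}}{2}
  -2·u_xyy = - 8 A x + 2 B x^{2} y \cos{\left(x y \right)} + 4 B x \sin{\left(x y \right)}
  -u_yyyy = - B x^{4} \sin{\left(x y \right)}
So the left-hand side equals
  - 8 A x - B x^{4} \sin{\left(x y \right)} + 2 B x^{2} y \cos{\left(x y \right)} + 4 B x \sin{\left(x y \right)} + \frac{B y^{4} \sin{\left(x y \right)}}{2}
This must equal f(x, y) identically; expanded, f = - x^{4} \sin{\left(x y \right)} + 2 x^{2} y \cos{\left(x y \right)} + 4 x \sin{\left(x y \right)} - 16 x + \frac{y^{4} \sin{\left(x y \right)}}{2}.
Matching coefficients of the independent functions:
  [x]:  - 8 A = -16
  [x \sin{\left(x y \right)}]:  4 B = 4
  [x^{4} \sin{\left(x y \right)}]:  - B = -1
  [y^{4} \sin{\left(x y \right)}]:  \frac{B}{2} = \frac{1}{2}
  [x^{2} y \cos{\left(x y \right)}]:  2 B = 2
Solving: A = 2, B = 1.
Check against the point condition:
  u(1, 1) = \sin{\left(1 \right)} + 2  ⟹  A + B \sin{\left(1 \right)} = \sin{\left(1 \right)} + 2  ✓
Hence u(x, y) = 2 x^{2} y^{2} + \sin{\left(x y \right)}.

Answer: u(x, y) = 2 x^{2} y^{2} + \sin{\left(x y \right)}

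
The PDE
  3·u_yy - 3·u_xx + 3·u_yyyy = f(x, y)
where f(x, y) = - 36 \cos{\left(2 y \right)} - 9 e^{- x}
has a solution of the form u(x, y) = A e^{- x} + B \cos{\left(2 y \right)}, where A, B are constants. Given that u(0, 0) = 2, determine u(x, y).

Substitute the ansatz u = A e^{- x} + B \cos{\left(2 y \right)} into the left-hand side.
Derivatives of the ansatz:
  u_yy = - 4 B \cos{\left(2 y \right)}
  u_xx = A e^{- x}
  u_yyyy = 16 B \cos{\left(2 y \right)}
Term by term:
  3·u_yy = - 12 B \cos{\left(2 y \right)}
  -3·u_xx = - 3 A e^{- x}
  3·u_yyyy = 48 B \cos{\left(2 y \right)}
So the left-hand side equals
  - 3 A e^{- x} + 36 B \cos{\left(2 y \right)}
This must equal f(x, y) = - 36 \cos{\left(2 y \right)} - 9 e^{- x} identically.
Matching coefficients of the independent functions:
  [e^{- x}]:  - 3 A = -9
  [\cos{\left(2 y \right)}]:  36 B = -36
Solving: A = 3, B = -1.
Check against the point condition:
  u(0, 0) = 2  ⟹  A + B = 2  ✓
Hence u(x, y) = - \cos{\left(2 y \right)} + 3 e^{- x}.

Answer: u(x, y) = - \cos{\left(2 y \right)} + 3 e^{- x}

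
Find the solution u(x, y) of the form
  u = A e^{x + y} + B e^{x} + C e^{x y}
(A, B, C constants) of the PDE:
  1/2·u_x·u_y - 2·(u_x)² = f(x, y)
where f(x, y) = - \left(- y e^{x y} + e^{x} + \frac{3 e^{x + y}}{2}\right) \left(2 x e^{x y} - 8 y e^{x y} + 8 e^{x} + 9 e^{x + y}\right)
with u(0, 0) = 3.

Answer: u(x, y) = 2 e^{x} - 2 e^{x y} + 3 e^{x + y}

Derivation:
Substitute the ansatz u = A e^{x + y} + B e^{x} + C e^{x y} into the left-hand side.
Derivatives of the ansatz:
  u_x = A e^{x} e^{y} + B e^{x} + C y e^{x y}
  u_y = A e^{x} e^{y} + C x e^{x y}
Term by term:
  1/2·u_x·u_y = \frac{A^{2} e^{2 x} e^{2 y}}{2} + \frac{A B e^{2 x} e^{y}}{2} + \frac{A C x e^{x} e^{y} e^{x y}}{2} + \frac{A C y e^{x} e^{y} e^{x y}}{2} + \frac{B C x e^{x} e^{x y}}{2} + \frac{C^{2} x y e^{2 x y}}{2}
  -2·(u_x)² = - 2 A^{2} e^{2 x} e^{2 y} - 4 A B e^{2 x} e^{y} - 4 A C y e^{x} e^{y} e^{x y} - 2 B^{2} e^{2 x} - 4 B C y e^{x} e^{x y} - 2 C^{2} y^{2} e^{2 x y}
So the left-hand side equals
  - \frac{3 A^{2} e^{2 x} e^{2 y}}{2} - \frac{7 A B e^{2 x} e^{y}}{2} + \frac{A C x e^{x} e^{y} e^{x y}}{2} - \frac{7 A C y e^{x} e^{y} e^{x y}}{2} - 2 B^{2} e^{2 x} + \frac{B C x e^{x} e^{x y}}{2} - 4 B C y e^{x} e^{x y} + \frac{C^{2} x y e^{2 x y}}{2} - 2 C^{2} y^{2} e^{2 x y}
This must equal f(x, y) identically; expanded, f = 2 x y e^{2 x y} - 3 x e^{x} e^{y} e^{x y} - 2 x e^{x} e^{x y} - 8 y^{2} e^{2 x y} + 21 y e^{x} e^{y} e^{x y} + 16 y e^{x} e^{x y} - \frac{27 e^{2 x} e^{2 y}}{2} - 21 e^{2 x} e^{y} - 8 e^{2 x}.
Matching coefficients of the independent functions:
  [y^{2} e^{2 x y}]:  - 2 C^{2} = -8
  [e^{2 x} e^{y}]:  - \frac{7 A B}{2} = -21
  [e^{2 x} e^{2 y}]:  - \frac{3 A^{2}}{2} = - \frac{27}{2}
  [x y e^{2 x y}]:  \frac{C^{2}}{2} = 2
  [x e^{x} e^{x y}]:  \frac{B C}{2} = -2
  [y e^{x} e^{x y}]:  - 4 B C = 16
  [x e^{x} e^{y} e^{x y}]:  \frac{A C}{2} = -3
  [y e^{x} e^{y} e^{x y}]:  - \frac{7 A C}{2} = 21
  [e^{2 x}]:  - 2 B^{2} = -8
These equations allow (A, B, C) = (-3, -2, 2) or (3, 2, -2).
Impose the point condition(s):
  u(0, 0) = 3  ⟹  A + B + C = 3
Only A = 3, B = 2, C = -2 satisfies everything.
Hence u(x, y) = 2 e^{x} - 2 e^{x y} + 3 e^{x + y}.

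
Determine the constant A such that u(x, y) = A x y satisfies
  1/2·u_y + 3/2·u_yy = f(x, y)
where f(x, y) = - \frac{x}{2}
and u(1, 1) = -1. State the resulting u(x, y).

Answer: u(x, y) = - x y

Derivation:
Substitute the ansatz u = A x y into the left-hand side.
Derivatives of the ansatz:
  u_y = A x
  u_yy = 0
Term by term:
  1/2·u_y = \frac{A x}{2}
  3/2·u_yy = 0
So the left-hand side equals
  \frac{A x}{2}
This must equal f(x, y) = - \frac{x}{2} identically.
Matching coefficients of the independent functions:
  [x]:  \frac{A}{2} = - \frac{1}{2}
Solving: A = -1.
Check against the point condition:
  u(1, 1) = -1  ⟹  A = -1  ✓
Hence u(x, y) = - x y.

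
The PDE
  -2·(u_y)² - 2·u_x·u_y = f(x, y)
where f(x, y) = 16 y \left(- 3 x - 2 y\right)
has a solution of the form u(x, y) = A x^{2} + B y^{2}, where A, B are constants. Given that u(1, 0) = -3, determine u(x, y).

Substitute the ansatz u = A x^{2} + B y^{2} into the left-hand side.
Derivatives of the ansatz:
  u_y = 2 B y
  u_x = 2 A x
Term by term:
  -2·(u_y)² = - 8 B^{2} y^{2}
  -2·u_x·u_y = - 8 A B x y
So the left-hand side equals
  - 8 A B x y - 8 B^{2} y^{2}
This must equal f(x, y) = 16 y \left(- 3 x - 2 y\right) identically.
Matching coefficients of the independent functions:
  [y^{2}]:  - 8 B^{2} = -32
  [x y]:  - 8 A B = -48
These equations allow (A, B) = (-3, -2) or (3, 2).
Impose the point condition(s):
  u(1, 0) = -3  ⟹  A = -3
Only A = -3, B = -2 satisfies everything.
Hence u(x, y) = - 3 x^{2} - 2 y^{2}.

Answer: u(x, y) = - 3 x^{2} - 2 y^{2}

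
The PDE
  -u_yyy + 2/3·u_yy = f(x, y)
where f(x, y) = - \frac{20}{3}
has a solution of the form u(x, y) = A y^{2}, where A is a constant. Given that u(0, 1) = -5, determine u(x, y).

Substitute the ansatz u = A y^{2} into the left-hand side.
Derivatives of the ansatz:
  u_yyy = 0
  u_yy = 2 A
Term by term:
  -u_yyy = 0
  2/3·u_yy = \frac{4 A}{3}
So the left-hand side equals
  \frac{4 A}{3}
This must equal f(x, y) = - \frac{20}{3} identically.
Matching coefficients of the independent functions:
  [constant term]:  \frac{4 A}{3} = - \frac{20}{3}
Solving: A = -5.
Check against the point condition:
  u(0, 1) = -5  ⟹  A = -5  ✓
Hence u(x, y) = - 5 y^{2}.

Answer: u(x, y) = - 5 y^{2}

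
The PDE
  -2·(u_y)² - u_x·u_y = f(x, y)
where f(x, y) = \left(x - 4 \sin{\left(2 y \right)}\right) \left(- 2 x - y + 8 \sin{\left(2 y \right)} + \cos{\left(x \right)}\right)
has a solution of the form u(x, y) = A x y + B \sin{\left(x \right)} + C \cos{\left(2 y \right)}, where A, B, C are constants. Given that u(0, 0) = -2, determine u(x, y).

Substitute the ansatz u = A x y + B \sin{\left(x \right)} + C \cos{\left(2 y \right)} into the left-hand side.
Derivatives of the ansatz:
  u_y = A x - 2 C \sin{\left(2 y \right)}
  u_x = A y + B \cos{\left(x \right)}
Term by term:
  -2·(u_y)² = - 2 A^{2} x^{2} + 8 A C x \sin{\left(2 y \right)} - 8 C^{2} \sin^{2}{\left(2 y \right)}
  -u_x·u_y = - A^{2} x y - A B x \cos{\left(x \right)} + 2 A C y \sin{\left(2 y \right)} + 2 B C \sin{\left(2 y \right)} \cos{\left(x \right)}
So the left-hand side equals
  - 2 A^{2} x^{2} - A^{2} x y - A B x \cos{\left(x \right)} + 8 A C x \sin{\left(2 y \right)} + 2 A C y \sin{\left(2 y \right)} + 2 B C \sin{\left(2 y \right)} \cos{\left(x \right)} - 8 C^{2} \sin^{2}{\left(2 y \right)}
This must equal f(x, y) identically; expanded, f = - 2 x^{2} - x y + 16 x \sin{\left(2 y \right)} + x \cos{\left(x \right)} + 4 y \sin{\left(2 y \right)} - 32 \sin^{2}{\left(2 y \right)} - 4 \sin{\left(2 y \right)} \cos{\left(x \right)}.
Matching coefficients of the independent functions:
  [x^{2}]:  - 2 A^{2} = -2
  [x y]:  - A^{2} = -1
  [x \sin{\left(2 y \right)}]:  8 A C = 16
  [x \cos{\left(x \right)}]:  - A B = 1
  [y \sin{\left(2 y \right)}]:  2 A C = 4
  [\sin{\left(2 y \right)} \cos{\left(x \right)}]:  2 B C = -4
  [\sin^{2}{\left(2 y \right)}]:  - 8 C^{2} = -32
These equations allow (A, B, C) = (-1, 1, -2) or (1, -1, 2).
Impose the point condition(s):
  u(0, 0) = -2  ⟹  C = -2
Only A = -1, B = 1, C = -2 satisfies everything.
Hence u(x, y) = - x y + \sin{\left(x \right)} - 2 \cos{\left(2 y \right)}.

Answer: u(x, y) = - x y + \sin{\left(x \right)} - 2 \cos{\left(2 y \right)}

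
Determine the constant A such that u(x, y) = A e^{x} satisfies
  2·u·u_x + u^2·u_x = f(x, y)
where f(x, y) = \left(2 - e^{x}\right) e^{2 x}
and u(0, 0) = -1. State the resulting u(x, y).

Substitute the ansatz u = A e^{x} into the left-hand side.
Derivatives of the ansatz:
  u_x = A e^{x}
Term by term:
  2·u·u_x = 2 A^{2} e^{2 x}
  u^2·u_x = A^{3} e^{3 x}
So the left-hand side equals
  A^{3} e^{3 x} + 2 A^{2} e^{2 x}
This must equal f(x, y) identically; expanded, f = - e^{3 x} + 2 e^{2 x}.
Matching coefficients of the independent functions:
  [e^{2 x}]:  2 A^{2} = 2
  [e^{3 x}]:  A^{3} = -1
Solving: A = -1.
Check against the point condition:
  u(0, 0) = -1  ⟹  A = -1  ✓
Hence u(x, y) = - e^{x}.

Answer: u(x, y) = - e^{x}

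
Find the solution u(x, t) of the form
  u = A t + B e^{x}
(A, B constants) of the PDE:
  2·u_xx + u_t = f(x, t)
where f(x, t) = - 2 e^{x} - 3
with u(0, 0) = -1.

Substitute the ansatz u = A t + B e^{x} into the left-hand side.
Derivatives of the ansatz:
  u_xx = B e^{x}
  u_t = A
Term by term:
  2·u_xx = 2 B e^{x}
  u_t = A
So the left-hand side equals
  A + 2 B e^{x}
This must equal f(x, t) = - 2 e^{x} - 3 identically.
Matching coefficients of the independent functions:
  [constant term]:  A = -3
  [e^{x}]:  2 B = -2
Solving: A = -3, B = -1.
Check against the point condition:
  u(0, 0) = -1  ⟹  B = -1  ✓
Hence u(x, t) = - 3 t - e^{x}.

Answer: u(x, t) = - 3 t - e^{x}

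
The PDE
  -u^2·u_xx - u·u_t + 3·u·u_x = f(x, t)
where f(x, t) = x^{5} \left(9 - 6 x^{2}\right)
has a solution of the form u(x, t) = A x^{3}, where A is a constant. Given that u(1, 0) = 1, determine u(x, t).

Substitute the ansatz u = A x^{3} into the left-hand side.
Derivatives of the ansatz:
  u_xx = 6 A x
  u_t = 0
  u_x = 3 A x^{2}
Term by term:
  -u^2·u_xx = - 6 A^{3} x^{7}
  -u·u_t = 0
  3·u·u_x = 9 A^{2} x^{5}
So the left-hand side equals
  - 6 A^{3} x^{7} + 9 A^{2} x^{5}
This must equal f(x, t) identically; expanded, f = - 6 x^{7} + 9 x^{5}.
Matching coefficients of the independent functions:
  [x^{5}]:  9 A^{2} = 9
  [x^{7}]:  - 6 A^{3} = -6
Solving: A = 1.
Check against the point condition:
  u(1, 0) = 1  ⟹  A = 1  ✓
Hence u(x, t) = x^{3}.

Answer: u(x, t) = x^{3}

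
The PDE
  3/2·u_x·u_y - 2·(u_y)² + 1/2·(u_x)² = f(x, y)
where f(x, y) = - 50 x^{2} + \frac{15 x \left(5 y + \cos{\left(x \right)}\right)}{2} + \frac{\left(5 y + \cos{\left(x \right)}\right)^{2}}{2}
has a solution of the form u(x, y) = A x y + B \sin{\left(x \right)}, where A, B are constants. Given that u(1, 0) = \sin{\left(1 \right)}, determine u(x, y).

Answer: u(x, y) = 5 x y + \sin{\left(x \right)}

Derivation:
Substitute the ansatz u = A x y + B \sin{\left(x \right)} into the left-hand side.
Derivatives of the ansatz:
  u_x = A y + B \cos{\left(x \right)}
  u_y = A x
Term by term:
  3/2·u_x·u_y = \frac{3 A^{2} x y}{2} + \frac{3 A B x \cos{\left(x \right)}}{2}
  -2·(u_y)² = - 2 A^{2} x^{2}
  1/2·(u_x)² = \frac{A^{2} y^{2}}{2} + A B y \cos{\left(x \right)} + \frac{B^{2} \cos^{2}{\left(x \right)}}{2}
So the left-hand side equals
  - 2 A^{2} x^{2} + \frac{3 A^{2} x y}{2} + \frac{A^{2} y^{2}}{2} + \frac{3 A B x \cos{\left(x \right)}}{2} + A B y \cos{\left(x \right)} + \frac{B^{2} \cos^{2}{\left(x \right)}}{2}
This must equal f(x, y) identically; expanded, f = - 50 x^{2} + \frac{75 x y}{2} + \frac{15 x \cos{\left(x \right)}}{2} + \frac{25 y^{2}}{2} + 5 y \cos{\left(x \right)} + \frac{\cos^{2}{\left(x \right)}}{2}.
Matching coefficients of the independent functions:
  [x^{2}]:  - 2 A^{2} = -50
  [y^{2}]:  \frac{A^{2}}{2} = \frac{25}{2}
  [x y]:  \frac{3 A^{2}}{2} = \frac{75}{2}
  [x \cos{\left(x \right)}]:  \frac{3 A B}{2} = \frac{15}{2}
  [y \cos{\left(x \right)}]:  A B = 5
  [\cos^{2}{\left(x \right)}]:  \frac{B^{2}}{2} = \frac{1}{2}
These equations allow (A, B) = (-5, -1) or (5, 1).
Impose the point condition(s):
  u(1, 0) = \sin{\left(1 \right)}  ⟹  B \sin{\left(1 \right)} = \sin{\left(1 \right)}
Only A = 5, B = 1 satisfies everything.
Hence u(x, y) = 5 x y + \sin{\left(x \right)}.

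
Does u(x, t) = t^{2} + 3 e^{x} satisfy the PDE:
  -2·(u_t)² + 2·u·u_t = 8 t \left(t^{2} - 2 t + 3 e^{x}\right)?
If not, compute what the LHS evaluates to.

Evaluate each term of the left-hand side for u = t^{2} + 3 e^{x}.
Derivatives:
  u_t = 2 t
Terms:
  -2·(u_t)² = - 8 t^{2}
  2·u·u_t = 4 t \left(t^{2} + 3 e^{x}\right)
Sum: LHS = 4 t \left(t^{2} - 2 t + 3 e^{x}\right)
Given right-hand side: 8 t \left(t^{2} - 2 t + 3 e^{x}\right). Difference LHS − RHS = 4 t \left(- t^{2} + 2 t - 3 e^{x}\right) ≠ 0, so u is not a solution.

Answer: No, the LHS evaluates to 4 t \left(t^{2} - 2 t + 3 e^{x}\right)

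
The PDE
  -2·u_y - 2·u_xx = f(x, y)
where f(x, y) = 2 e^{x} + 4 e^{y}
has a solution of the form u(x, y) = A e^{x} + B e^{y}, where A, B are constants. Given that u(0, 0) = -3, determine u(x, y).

Substitute the ansatz u = A e^{x} + B e^{y} into the left-hand side.
Derivatives of the ansatz:
  u_y = B e^{y}
  u_xx = A e^{x}
Term by term:
  -2·u_y = - 2 B e^{y}
  -2·u_xx = - 2 A e^{x}
So the left-hand side equals
  - 2 A e^{x} - 2 B e^{y}
This must equal f(x, y) = 2 e^{x} + 4 e^{y} identically.
Matching coefficients of the independent functions:
  [e^{x}]:  - 2 A = 2
  [e^{y}]:  - 2 B = 4
Solving: A = -1, B = -2.
Check against the point condition:
  u(0, 0) = -3  ⟹  A + B = -3  ✓
Hence u(x, y) = - e^{x} - 2 e^{y}.

Answer: u(x, y) = - e^{x} - 2 e^{y}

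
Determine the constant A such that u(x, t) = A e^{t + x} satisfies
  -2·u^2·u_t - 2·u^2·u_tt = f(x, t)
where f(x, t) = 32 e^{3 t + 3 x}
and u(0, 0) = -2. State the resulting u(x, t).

Substitute the ansatz u = A e^{t + x} into the left-hand side.
Derivatives of the ansatz:
  u_t = A e^{t} e^{x}
  u_tt = A e^{t} e^{x}
Term by term:
  -2·u^2·u_t = - 2 A^{3} e^{3 t} e^{3 x}
  -2·u^2·u_tt = - 2 A^{3} e^{3 t} e^{3 x}
So the left-hand side equals
  - 4 A^{3} e^{3 t} e^{3 x}
This must equal f(x, t) identically; expanded, f = 32 e^{3 t} e^{3 x}.
Matching coefficients of the independent functions:
  [e^{3 t} e^{3 x}]:  - 4 A^{3} = 32
Solving: A = -2.
Check against the point condition:
  u(0, 0) = -2  ⟹  A = -2  ✓
Hence u(x, t) = - 2 e^{t + x}.

Answer: u(x, t) = - 2 e^{t + x}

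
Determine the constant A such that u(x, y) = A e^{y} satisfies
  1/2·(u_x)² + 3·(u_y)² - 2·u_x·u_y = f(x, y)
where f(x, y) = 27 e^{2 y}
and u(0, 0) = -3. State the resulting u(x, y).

Substitute the ansatz u = A e^{y} into the left-hand side.
Derivatives of the ansatz:
  u_x = 0
  u_y = A e^{y}
Term by term:
  1/2·(u_x)² = 0
  3·(u_y)² = 3 A^{2} e^{2 y}
  -2·u_x·u_y = 0
So the left-hand side equals
  3 A^{2} e^{2 y}
This must equal f(x, y) = 27 e^{2 y} identically.
Matching coefficients of the independent functions:
  [e^{2 y}]:  3 A^{2} = 27
These equations allow (A) = (-3) or (3).
Impose the point condition(s):
  u(0, 0) = -3  ⟹  A = -3
Only A = -3 satisfies everything.
Hence u(x, y) = - 3 e^{y}.

Answer: u(x, y) = - 3 e^{y}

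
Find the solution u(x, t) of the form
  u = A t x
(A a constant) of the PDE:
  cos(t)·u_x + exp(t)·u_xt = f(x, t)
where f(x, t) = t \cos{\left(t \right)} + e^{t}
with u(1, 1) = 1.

Substitute the ansatz u = A t x into the left-hand side.
Derivatives of the ansatz:
  u_x = A t
  u_xt = A
Term by term:
  cos(t)·u_x = A t \cos{\left(t \right)}
  exp(t)·u_xt = A e^{t}
So the left-hand side equals
  A t \cos{\left(t \right)} + A e^{t}
This must equal f(x, t) = t \cos{\left(t \right)} + e^{t} identically.
Matching coefficients of the independent functions:
  [t \cos{\left(t \right)}, e^{t}]:  A = 1
Solving: A = 1.
Check against the point condition:
  u(1, 1) = 1  ⟹  A = 1  ✓
Hence u(x, t) = t x.

Answer: u(x, t) = t x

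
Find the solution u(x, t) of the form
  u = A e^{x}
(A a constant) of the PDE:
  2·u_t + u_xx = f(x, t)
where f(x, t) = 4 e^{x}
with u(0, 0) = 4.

Answer: u(x, t) = 4 e^{x}

Derivation:
Substitute the ansatz u = A e^{x} into the left-hand side.
Derivatives of the ansatz:
  u_t = 0
  u_xx = A e^{x}
Term by term:
  2·u_t = 0
  u_xx = A e^{x}
So the left-hand side equals
  A e^{x}
This must equal f(x, t) = 4 e^{x} identically.
Matching coefficients of the independent functions:
  [e^{x}]:  A = 4
Solving: A = 4.
Check against the point condition:
  u(0, 0) = 4  ⟹  A = 4  ✓
Hence u(x, t) = 4 e^{x}.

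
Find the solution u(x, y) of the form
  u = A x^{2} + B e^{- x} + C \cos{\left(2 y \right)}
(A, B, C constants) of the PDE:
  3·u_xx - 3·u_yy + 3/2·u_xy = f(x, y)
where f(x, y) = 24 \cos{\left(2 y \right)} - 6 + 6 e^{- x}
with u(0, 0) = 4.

Answer: u(x, y) = - x^{2} + 2 \cos{\left(2 y \right)} + 2 e^{- x}

Derivation:
Substitute the ansatz u = A x^{2} + B e^{- x} + C \cos{\left(2 y \right)} into the left-hand side.
Derivatives of the ansatz:
  u_xx = 2 A + B e^{- x}
  u_yy = - 4 C \cos{\left(2 y \right)}
  u_xy = 0
Term by term:
  3·u_xx = 6 A + 3 B e^{- x}
  -3·u_yy = 12 C \cos{\left(2 y \right)}
  3/2·u_xy = 0
So the left-hand side equals
  6 A + 3 B e^{- x} + 12 C \cos{\left(2 y \right)}
This must equal f(x, y) = 24 \cos{\left(2 y \right)} - 6 + 6 e^{- x} identically.
Matching coefficients of the independent functions:
  [constant term]:  6 A = -6
  [e^{- x}]:  3 B = 6
  [\cos{\left(2 y \right)}]:  12 C = 24
Solving: A = -1, B = 2, C = 2.
Check against the point condition:
  u(0, 0) = 4  ⟹  B + C = 4  ✓
Hence u(x, y) = - x^{2} + 2 \cos{\left(2 y \right)} + 2 e^{- x}.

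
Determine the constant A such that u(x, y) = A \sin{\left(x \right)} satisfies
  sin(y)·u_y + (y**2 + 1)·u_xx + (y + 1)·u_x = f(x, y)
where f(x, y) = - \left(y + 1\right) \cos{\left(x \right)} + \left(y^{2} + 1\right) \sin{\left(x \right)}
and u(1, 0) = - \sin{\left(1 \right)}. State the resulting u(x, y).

Substitute the ansatz u = A \sin{\left(x \right)} into the left-hand side.
Derivatives of the ansatz:
  u_y = 0
  u_xx = - A \sin{\left(x \right)}
  u_x = A \cos{\left(x \right)}
Term by term:
  sin(y)·u_y = 0
  (y**2 + 1)·u_xx = - A y^{2} \sin{\left(x \right)} - A \sin{\left(x \right)}
  (y + 1)·u_x = A y \cos{\left(x \right)} + A \cos{\left(x \right)}
So the left-hand side equals
  - A y^{2} \sin{\left(x \right)} + A y \cos{\left(x \right)} - A \sin{\left(x \right)} + A \cos{\left(x \right)}
This must equal f(x, y) identically; expanded, f = y^{2} \sin{\left(x \right)} - y \cos{\left(x \right)} + \sin{\left(x \right)} - \cos{\left(x \right)}.
Matching coefficients of the independent functions:
  [y \cos{\left(x \right)}, \cos{\left(x \right)}]:  A = -1
  [y^{2} \sin{\left(x \right)}, \sin{\left(x \right)}]:  - A = 1
Solving: A = -1.
Check against the point condition:
  u(1, 0) = - \sin{\left(1 \right)}  ⟹  A \sin{\left(1 \right)} = - \sin{\left(1 \right)}  ✓
Hence u(x, y) = - \sin{\left(x \right)}.

Answer: u(x, y) = - \sin{\left(x \right)}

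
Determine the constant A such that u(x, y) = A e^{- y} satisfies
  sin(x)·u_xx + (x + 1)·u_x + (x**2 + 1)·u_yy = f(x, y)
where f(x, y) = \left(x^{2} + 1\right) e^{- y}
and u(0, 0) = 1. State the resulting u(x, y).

Substitute the ansatz u = A e^{- y} into the left-hand side.
Derivatives of the ansatz:
  u_xx = 0
  u_x = 0
  u_yy = A e^{- y}
Term by term:
  sin(x)·u_xx = 0
  (x + 1)·u_x = 0
  (x**2 + 1)·u_yy = A x^{2} e^{- y} + A e^{- y}
So the left-hand side equals
  A x^{2} e^{- y} + A e^{- y}
This must equal f(x, y) identically; expanded, f = x^{2} e^{- y} + e^{- y}.
Matching coefficients of the independent functions:
  [x^{2} e^{- y}, e^{- y}]:  A = 1
Solving: A = 1.
Check against the point condition:
  u(0, 0) = 1  ⟹  A = 1  ✓
Hence u(x, y) = e^{- y}.

Answer: u(x, y) = e^{- y}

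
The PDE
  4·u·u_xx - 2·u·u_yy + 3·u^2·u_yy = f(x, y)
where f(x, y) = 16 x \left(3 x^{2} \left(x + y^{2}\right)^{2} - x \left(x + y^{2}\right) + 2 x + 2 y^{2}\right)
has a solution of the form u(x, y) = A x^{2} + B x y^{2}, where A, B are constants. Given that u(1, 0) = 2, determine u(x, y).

Substitute the ansatz u = A x^{2} + B x y^{2} into the left-hand side.
Derivatives of the ansatz:
  u_xx = 2 A
  u_yy = 2 B x
Term by term:
  4·u·u_xx = 8 A^{2} x^{2} + 8 A B x y^{2}
  -2·u·u_yy = - 4 A B x^{3} - 4 B^{2} x^{2} y^{2}
  3·u^2·u_yy = 6 A^{2} B x^{5} + 12 A B^{2} x^{4} y^{2} + 6 B^{3} x^{3} y^{4}
So the left-hand side equals
  6 A^{2} B x^{5} + 8 A^{2} x^{2} + 12 A B^{2} x^{4} y^{2} - 4 A B x^{3} + 8 A B x y^{2} + 6 B^{3} x^{3} y^{4} - 4 B^{2} x^{2} y^{2}
This must equal f(x, y) identically; expanded, f = 48 x^{5} + 96 x^{4} y^{2} + 48 x^{3} y^{4} - 16 x^{3} - 16 x^{2} y^{2} + 32 x^{2} + 32 x y^{2}.
Matching coefficients of the independent functions:
  [x^{2}]:  8 A^{2} = 32
  [x^{3}]:  - 4 A B = -16
  [x^{5}]:  6 A^{2} B = 48
  [x y^{2}]:  8 A B = 32
  [x^{2} y^{2}]:  - 4 B^{2} = -16
  [x^{3} y^{4}]:  6 B^{3} = 48
  [x^{4} y^{2}]:  12 A B^{2} = 96
Solving: A = 2, B = 2.
Check against the point condition:
  u(1, 0) = 2  ⟹  A = 2  ✓
Hence u(x, y) = 2 x^{2} + 2 x y^{2}.

Answer: u(x, y) = 2 x^{2} + 2 x y^{2}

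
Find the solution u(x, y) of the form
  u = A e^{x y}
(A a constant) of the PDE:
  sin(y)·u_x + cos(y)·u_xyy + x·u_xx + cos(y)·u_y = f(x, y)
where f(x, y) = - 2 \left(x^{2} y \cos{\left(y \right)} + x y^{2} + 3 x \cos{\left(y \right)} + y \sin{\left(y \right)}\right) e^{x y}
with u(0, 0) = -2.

Answer: u(x, y) = - 2 e^{x y}

Derivation:
Substitute the ansatz u = A e^{x y} into the left-hand side.
Derivatives of the ansatz:
  u_x = A y e^{x y}
  u_xyy = A x^{2} y e^{x y} + 2 A x e^{x y}
  u_xx = A y^{2} e^{x y}
  u_y = A x e^{x y}
Term by term:
  sin(y)·u_x = A y e^{x y} \sin{\left(y \right)}
  cos(y)·u_xyy = A x^{2} y e^{x y} \cos{\left(y \right)} + 2 A x e^{x y} \cos{\left(y \right)}
  x·u_xx = A x y^{2} e^{x y}
  cos(y)·u_y = A x e^{x y} \cos{\left(y \right)}
So the left-hand side equals
  A x^{2} y e^{x y} \cos{\left(y \right)} + A x y^{2} e^{x y} + 3 A x e^{x y} \cos{\left(y \right)} + A y e^{x y} \sin{\left(y \right)}
This must equal f(x, y) identically; expanded, f = - 2 x^{2} y e^{x y} \cos{\left(y \right)} - 2 x y^{2} e^{x y} - 6 x e^{x y} \cos{\left(y \right)} - 2 y e^{x y} \sin{\left(y \right)}.
Matching coefficients of the independent functions:
  [x y^{2} e^{x y}, y e^{x y} \sin{\left(y \right)}, x^{2} y e^{x y} \cos{\left(y \right)}]:  A = -2
  [x e^{x y} \cos{\left(y \right)}]:  3 A = -6
Solving: A = -2.
Check against the point condition:
  u(0, 0) = -2  ⟹  A = -2  ✓
Hence u(x, y) = - 2 e^{x y}.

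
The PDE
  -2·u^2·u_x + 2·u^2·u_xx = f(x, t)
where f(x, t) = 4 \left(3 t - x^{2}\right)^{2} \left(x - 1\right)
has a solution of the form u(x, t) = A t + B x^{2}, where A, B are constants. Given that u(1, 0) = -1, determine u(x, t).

Substitute the ansatz u = A t + B x^{2} into the left-hand side.
Derivatives of the ansatz:
  u_x = 2 B x
  u_xx = 2 B
Term by term:
  -2·u^2·u_x = - 4 A^{2} B t^{2} x - 8 A B^{2} t x^{3} - 4 B^{3} x^{5}
  2·u^2·u_xx = 4 A^{2} B t^{2} + 8 A B^{2} t x^{2} + 4 B^{3} x^{4}
So the left-hand side equals
  - 4 A^{2} B t^{2} x + 4 A^{2} B t^{2} - 8 A B^{2} t x^{3} + 8 A B^{2} t x^{2} - 4 B^{3} x^{5} + 4 B^{3} x^{4}
This must equal f(x, t) identically; expanded, f = 36 t^{2} x - 36 t^{2} - 24 t x^{3} + 24 t x^{2} + 4 x^{5} - 4 x^{4}.
Matching coefficients of the independent functions:
  [t^{2}]:  4 A^{2} B = -36
  [x^{4}]:  4 B^{3} = -4
  [x^{5}]:  - 4 B^{3} = 4
  [t x^{2}]:  8 A B^{2} = 24
  [t x^{3}]:  - 8 A B^{2} = -24
  [t^{2} x]:  - 4 A^{2} B = 36
Solving: A = 3, B = -1.
Check against the point condition:
  u(1, 0) = -1  ⟹  B = -1  ✓
Hence u(x, t) = 3 t - x^{2}.

Answer: u(x, t) = 3 t - x^{2}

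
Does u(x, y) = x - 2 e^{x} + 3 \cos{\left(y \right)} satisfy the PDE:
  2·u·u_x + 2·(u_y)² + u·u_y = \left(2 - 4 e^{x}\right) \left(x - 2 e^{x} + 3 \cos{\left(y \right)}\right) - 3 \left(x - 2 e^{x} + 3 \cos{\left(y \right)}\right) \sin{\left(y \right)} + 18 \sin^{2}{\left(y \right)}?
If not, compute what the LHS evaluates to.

Evaluate each term of the left-hand side for u = x - 2 e^{x} + 3 \cos{\left(y \right)}.
Derivatives:
  u_x = 1 - 2 e^{x}
  u_y = - 3 \sin{\left(y \right)}
Terms:
  2·u·u_x = \left(2 - 4 e^{x}\right) \left(x - 2 e^{x} + 3 \cos{\left(y \right)}\right)
  2·(u_y)² = 18 \sin^{2}{\left(y \right)}
  u·u_y = 3 \left(- x + 2 e^{x} - 3 \cos{\left(y \right)}\right) \sin{\left(y \right)}
Sum: LHS = \left(2 - 4 e^{x}\right) \left(x - 2 e^{x} + 3 \cos{\left(y \right)}\right) - 3 \left(x - 2 e^{x} + 3 \cos{\left(y \right)}\right) \sin{\left(y \right)} + 18 \sin^{2}{\left(y \right)}
This is exactly the given right-hand side, so u is a solution.

Answer: Yes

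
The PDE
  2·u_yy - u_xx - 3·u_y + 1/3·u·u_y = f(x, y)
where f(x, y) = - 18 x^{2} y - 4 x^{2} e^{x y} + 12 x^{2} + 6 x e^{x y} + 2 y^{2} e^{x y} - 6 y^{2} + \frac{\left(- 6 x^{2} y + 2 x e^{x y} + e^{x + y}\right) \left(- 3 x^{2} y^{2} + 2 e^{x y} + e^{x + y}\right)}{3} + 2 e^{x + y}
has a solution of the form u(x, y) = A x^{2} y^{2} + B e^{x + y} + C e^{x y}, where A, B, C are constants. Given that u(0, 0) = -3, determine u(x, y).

Substitute the ansatz u = A x^{2} y^{2} + B e^{x + y} + C e^{x y} into the left-hand side.
Derivatives of the ansatz:
  u_yy = 2 A x^{2} + B e^{x} e^{y} + C x^{2} e^{x y}
  u_xx = 2 A y^{2} + B e^{x} e^{y} + C y^{2} e^{x y}
  u_y = 2 A x^{2} y + B e^{x} e^{y} + C x e^{x y}
Term by term:
  2·u_yy = 4 A x^{2} + 2 B e^{x} e^{y} + 2 C x^{2} e^{x y}
  -u_xx = - 2 A y^{2} - B e^{x} e^{y} - C y^{2} e^{x y}
  -3·u_y = - 6 A x^{2} y - 3 B e^{x} e^{y} - 3 C x e^{x y}
  1/3·u·u_y = \frac{2 A^{2} x^{4} y^{3}}{3} + \frac{A B x^{2} y^{2} e^{x} e^{y}}{3} + \frac{2 A B x^{2} y e^{x} e^{y}}{3} + \frac{A C x^{3} y^{2} e^{x y}}{3} + \frac{2 A C x^{2} y e^{x y}}{3} + \frac{B^{2} e^{2 x} e^{2 y}}{3} + \frac{B C x e^{x} e^{y} e^{x y}}{3} + \frac{B C e^{x} e^{y} e^{x y}}{3} + \frac{C^{2} x e^{2 x y}}{3}
So the left-hand side equals
  \frac{2 A^{2} x^{4} y^{3}}{3} + \frac{A B x^{2} y^{2} e^{x} e^{y}}{3} + \frac{2 A B x^{2} y e^{x} e^{y}}{3} + \frac{A C x^{3} y^{2} e^{x y}}{3} + \frac{2 A C x^{2} y e^{x y}}{3} - 6 A x^{2} y + 4 A x^{2} - 2 A y^{2} + \frac{B^{2} e^{2 x} e^{2 y}}{3} + \frac{B C x e^{x} e^{y} e^{x y}}{3} + \frac{B C e^{x} e^{y} e^{x y}}{3} - 2 B e^{x} e^{y} + \frac{C^{2} x e^{2 x y}}{3} + 2 C x^{2} e^{x y} - 3 C x e^{x y} - C y^{2} e^{x y}
This must equal f(x, y) identically; expanded, f = 6 x^{4} y^{3} - 2 x^{3} y^{2} e^{x y} - x^{2} y^{2} e^{x} e^{y} - 2 x^{2} y e^{x} e^{y} - 4 x^{2} y e^{x y} - 18 x^{2} y - 4 x^{2} e^{x y} + 12 x^{2} + \frac{2 x e^{x} e^{y} e^{x y}}{3} + \frac{4 x e^{2 x y}}{3} + 6 x e^{x y} + 2 y^{2} e^{x y} - 6 y^{2} + \frac{e^{2 x} e^{2 y}}{3} + \frac{2 e^{x} e^{y} e^{x y}}{3} + 2 e^{x} e^{y}.
Matching coefficients of the independent functions:
(each divided by its leading coefficient; functions giving the same equation are listed together)
  [x^{2}, y^{2}, x^{2} y]:  A - 3 = 0
  [x e^{x y}, x^{2} e^{x y}, y^{2} e^{x y}]:  C + 2 = 0
  [x e^{2 x y}]:  C^{2} - 4 = 0
  [x^{4} y^{3}]:  A^{2} - 9 = 0
  [e^{x} e^{y}]:  B + 1 = 0
  [e^{2 x} e^{2 y}]:  B^{2} - 1 = 0
  [x^{2} y e^{x y}, x^{3} y^{2} e^{x y}]:  A C + 6 = 0
  [e^{x} e^{y} e^{x y}, x e^{x} e^{y} e^{x y}]:  B C - 2 = 0
  [x^{2} y e^{x} e^{y}, x^{2} y^{2} e^{x} e^{y}]:  A B + 3 = 0
Solving: A = 3, B = -1, C = -2.
Check against the point condition:
  u(0, 0) = -3  ⟹  B + C = -3  ✓
Hence u(x, y) = 3 x^{2} y^{2} - 2 e^{x y} - e^{x + y}.

Answer: u(x, y) = 3 x^{2} y^{2} - 2 e^{x y} - e^{x + y}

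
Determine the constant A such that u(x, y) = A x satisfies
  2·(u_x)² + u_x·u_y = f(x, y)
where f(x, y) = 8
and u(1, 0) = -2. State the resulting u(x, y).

Substitute the ansatz u = A x into the left-hand side.
Derivatives of the ansatz:
  u_x = A
  u_y = 0
Term by term:
  2·(u_x)² = 2 A^{2}
  u_x·u_y = 0
So the left-hand side equals
  2 A^{2}
This must equal f(x, y) = 8 identically.
Matching coefficients of the independent functions:
  [constant term]:  2 A^{2} = 8
These equations allow (A) = (-2) or (2).
Impose the point condition(s):
  u(1, 0) = -2  ⟹  A = -2
Only A = -2 satisfies everything.
Hence u(x, y) = - 2 x.

Answer: u(x, y) = - 2 x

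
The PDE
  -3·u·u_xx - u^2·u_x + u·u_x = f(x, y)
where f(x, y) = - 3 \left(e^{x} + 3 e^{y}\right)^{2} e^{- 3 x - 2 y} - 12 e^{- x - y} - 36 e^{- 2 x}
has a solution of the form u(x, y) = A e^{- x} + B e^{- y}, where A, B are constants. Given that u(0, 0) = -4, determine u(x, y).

Substitute the ansatz u = A e^{- x} + B e^{- y} into the left-hand side.
Derivatives of the ansatz:
  u_xx = A e^{- x}
  u_x = - A e^{- x}
Term by term:
  -3·u·u_xx = - 3 A^{2} e^{- 2 x} - 3 A B e^{- x} e^{- y}
  -u^2·u_x = A^{3} e^{- 3 x} + 2 A^{2} B e^{- 2 x} e^{- y} + A B^{2} e^{- x} e^{- 2 y}
  u·u_x = - A^{2} e^{- 2 x} - A B e^{- x} e^{- y}
So the left-hand side equals
  A^{3} e^{- 3 x} + 2 A^{2} B e^{- 2 x} e^{- y} - 4 A^{2} e^{- 2 x} + A B^{2} e^{- x} e^{- 2 y} - 4 A B e^{- x} e^{- y}
This must equal f(x, y) identically; expanded, f = - 12 e^{- x} e^{- y} - 3 e^{- x} e^{- 2 y} - 36 e^{- 2 x} - 18 e^{- 2 x} e^{- y} - 27 e^{- 3 x}.
Matching coefficients of the independent functions:
  [e^{- 2 x} e^{- y}]:  2 A^{2} B = -18
  [e^{- x} e^{- 2 y}]:  A B^{2} = -3
  [e^{- x} e^{- y}]:  - 4 A B = -12
  [e^{- 3 x}]:  A^{3} = -27
  [e^{- 2 x}]:  - 4 A^{2} = -36
Solving: A = -3, B = -1.
Check against the point condition:
  u(0, 0) = -4  ⟹  A + B = -4  ✓
Hence u(x, y) = - e^{- y} - 3 e^{- x}.

Answer: u(x, y) = - e^{- y} - 3 e^{- x}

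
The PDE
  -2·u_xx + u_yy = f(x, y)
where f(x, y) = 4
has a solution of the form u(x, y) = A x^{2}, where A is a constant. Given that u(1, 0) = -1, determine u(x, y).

Substitute the ansatz u = A x^{2} into the left-hand side.
Derivatives of the ansatz:
  u_xx = 2 A
  u_yy = 0
Term by term:
  -2·u_xx = - 4 A
  u_yy = 0
So the left-hand side equals
  - 4 A
This must equal f(x, y) = 4 identically.
Matching coefficients of the independent functions:
  [constant term]:  - 4 A = 4
Solving: A = -1.
Check against the point condition:
  u(1, 0) = -1  ⟹  A = -1  ✓
Hence u(x, y) = - x^{2}.

Answer: u(x, y) = - x^{2}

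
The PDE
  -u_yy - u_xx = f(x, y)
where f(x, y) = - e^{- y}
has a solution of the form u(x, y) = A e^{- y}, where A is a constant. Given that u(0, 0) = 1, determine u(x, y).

Answer: u(x, y) = e^{- y}

Derivation:
Substitute the ansatz u = A e^{- y} into the left-hand side.
Derivatives of the ansatz:
  u_yy = A e^{- y}
  u_xx = 0
Term by term:
  -u_yy = - A e^{- y}
  -u_xx = 0
So the left-hand side equals
  - A e^{- y}
This must equal f(x, y) = - e^{- y} identically.
Matching coefficients of the independent functions:
  [e^{- y}]:  - A = -1
Solving: A = 1.
Check against the point condition:
  u(0, 0) = 1  ⟹  A = 1  ✓
Hence u(x, y) = e^{- y}.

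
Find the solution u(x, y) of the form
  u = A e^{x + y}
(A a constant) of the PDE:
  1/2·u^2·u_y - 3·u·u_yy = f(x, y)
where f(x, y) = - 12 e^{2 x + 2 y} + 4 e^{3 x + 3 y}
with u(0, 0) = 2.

Substitute the ansatz u = A e^{x + y} into the left-hand side.
Derivatives of the ansatz:
  u_y = A e^{x} e^{y}
  u_yy = A e^{x} e^{y}
Term by term:
  1/2·u^2·u_y = \frac{A^{3} e^{3 x} e^{3 y}}{2}
  -3·u·u_yy = - 3 A^{2} e^{2 x} e^{2 y}
So the left-hand side equals
  \frac{A^{3} e^{3 x} e^{3 y}}{2} - 3 A^{2} e^{2 x} e^{2 y}
This must equal f(x, y) identically; expanded, f = 4 e^{3 x} e^{3 y} - 12 e^{2 x} e^{2 y}.
Matching coefficients of the independent functions:
  [e^{2 x} e^{2 y}]:  - 3 A^{2} = -12
  [e^{3 x} e^{3 y}]:  \frac{A^{3}}{2} = 4
Solving: A = 2.
Check against the point condition:
  u(0, 0) = 2  ⟹  A = 2  ✓
Hence u(x, y) = 2 e^{x + y}.

Answer: u(x, y) = 2 e^{x + y}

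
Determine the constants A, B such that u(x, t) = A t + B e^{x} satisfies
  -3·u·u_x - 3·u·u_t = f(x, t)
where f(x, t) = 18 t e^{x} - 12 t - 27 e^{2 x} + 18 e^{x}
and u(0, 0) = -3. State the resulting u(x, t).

Substitute the ansatz u = A t + B e^{x} into the left-hand side.
Derivatives of the ansatz:
  u_x = B e^{x}
  u_t = A
Term by term:
  -3·u·u_x = - 3 A B t e^{x} - 3 B^{2} e^{2 x}
  -3·u·u_t = - 3 A^{2} t - 3 A B e^{x}
So the left-hand side equals
  - 3 A^{2} t - 3 A B t e^{x} - 3 A B e^{x} - 3 B^{2} e^{2 x}
This must equal f(x, t) = 18 t e^{x} - 12 t - 27 e^{2 x} + 18 e^{x} identically.
Matching coefficients of the independent functions:
  [t]:  - 3 A^{2} = -12
  [t e^{x}, e^{x}]:  - 3 A B = 18
  [e^{2 x}]:  - 3 B^{2} = -27
These equations allow (A, B) = (-2, 3) or (2, -3).
Impose the point condition(s):
  u(0, 0) = -3  ⟹  B = -3
Only A = 2, B = -3 satisfies everything.
Hence u(x, t) = 2 t - 3 e^{x}.

Answer: u(x, t) = 2 t - 3 e^{x}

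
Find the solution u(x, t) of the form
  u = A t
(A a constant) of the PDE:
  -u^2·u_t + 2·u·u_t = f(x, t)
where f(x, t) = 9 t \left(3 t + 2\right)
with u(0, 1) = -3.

Substitute the ansatz u = A t into the left-hand side.
Derivatives of the ansatz:
  u_t = A
Term by term:
  -u^2·u_t = - A^{3} t^{2}
  2·u·u_t = 2 A^{2} t
So the left-hand side equals
  - A^{3} t^{2} + 2 A^{2} t
This must equal f(x, t) identically; expanded, f = 27 t^{2} + 18 t.
Matching coefficients of the independent functions:
  [t]:  2 A^{2} = 18
  [t^{2}]:  - A^{3} = 27
Solving: A = -3.
Check against the point condition:
  u(0, 1) = -3  ⟹  A = -3  ✓
Hence u(x, t) = - 3 t.

Answer: u(x, t) = - 3 t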